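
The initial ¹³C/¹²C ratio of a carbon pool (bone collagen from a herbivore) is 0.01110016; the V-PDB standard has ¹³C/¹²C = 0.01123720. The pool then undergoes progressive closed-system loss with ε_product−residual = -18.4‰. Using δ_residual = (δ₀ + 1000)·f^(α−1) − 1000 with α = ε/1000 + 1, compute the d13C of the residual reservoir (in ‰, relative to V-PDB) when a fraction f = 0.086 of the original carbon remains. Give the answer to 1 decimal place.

33.4‰

δ₀ = (0.01110016/0.01123720 − 1)×1000 = (0.987805 − 1)×1000 = -12.195‰
α − 1 = ε/1000 = -0.0184
f^(α−1) = 0.086^(-0.0184) = 1.046177
δ_res = (-12.195 + 1000) × 1.046177 − 1000 = 1033.419 − 1000 = 33.42‰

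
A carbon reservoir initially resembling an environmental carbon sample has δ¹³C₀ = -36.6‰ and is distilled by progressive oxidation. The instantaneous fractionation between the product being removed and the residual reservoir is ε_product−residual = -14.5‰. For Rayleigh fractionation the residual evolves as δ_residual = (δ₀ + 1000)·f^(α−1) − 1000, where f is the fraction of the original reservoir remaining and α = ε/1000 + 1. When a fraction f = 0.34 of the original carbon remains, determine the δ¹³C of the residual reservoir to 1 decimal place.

-21.4‰

Rayleigh residual: δ_res = (δ₀ + 1000)·f^(α−1) − 1000
α = ε/1000 + 1 = 0.98550, so α − 1 = -0.01450
f^(α−1) = 0.34^(-0.01450) = 1.015766
δ_res = (-36.6 + 1000) × 1.015766 − 1000 = 978.589 − 1000 = -21.41‰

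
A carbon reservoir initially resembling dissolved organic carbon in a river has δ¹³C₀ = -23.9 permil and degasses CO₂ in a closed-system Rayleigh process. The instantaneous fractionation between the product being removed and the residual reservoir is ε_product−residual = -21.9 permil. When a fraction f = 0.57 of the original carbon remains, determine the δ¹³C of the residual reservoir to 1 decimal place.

Rayleigh residual: δ_res = (δ₀ + 1000)·f^(α−1) − 1000
α = ε/1000 + 1 = 0.97810, so α − 1 = -0.02190
f^(α−1) = 0.57^(-0.02190) = 1.012386
δ_res = (-23.9 + 1000) × 1.012386 − 1000 = 988.190 − 1000 = -11.81 permil

-11.8 permil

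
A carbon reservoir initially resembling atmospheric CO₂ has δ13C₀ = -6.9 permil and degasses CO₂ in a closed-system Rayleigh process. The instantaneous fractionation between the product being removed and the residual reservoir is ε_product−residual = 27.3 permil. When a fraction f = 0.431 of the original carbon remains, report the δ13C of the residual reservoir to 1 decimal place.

-29.5 permil

Rayleigh residual: δ_res = (δ₀ + 1000)·f^(α−1) − 1000
α = ε/1000 + 1 = 1.02730, so α − 1 = 0.02730
f^(α−1) = 0.431^(0.02730) = 0.977285
δ_res = (-6.9 + 1000) × 0.977285 − 1000 = 970.542 − 1000 = -29.46 permil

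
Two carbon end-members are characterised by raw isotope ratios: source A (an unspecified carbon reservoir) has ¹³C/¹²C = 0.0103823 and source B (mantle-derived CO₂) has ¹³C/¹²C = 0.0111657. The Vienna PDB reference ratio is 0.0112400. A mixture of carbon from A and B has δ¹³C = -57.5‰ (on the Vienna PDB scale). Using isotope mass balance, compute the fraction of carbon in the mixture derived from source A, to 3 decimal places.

δ_A = (0.0103823/0.0112400 − 1)×1000 = (0.923692 − 1)×1000 = -76.308‰
δ_B = (0.0111657/0.0112400 − 1)×1000 = (0.993390 − 1)×1000 = -6.610‰
f_A = (δ_mix − δ_B)/(δ_A − δ_B) = (-57.5 − (-6.610))/(-76.308 − (-6.610))
f_A = -50.890 / -69.698 = 0.7302

0.730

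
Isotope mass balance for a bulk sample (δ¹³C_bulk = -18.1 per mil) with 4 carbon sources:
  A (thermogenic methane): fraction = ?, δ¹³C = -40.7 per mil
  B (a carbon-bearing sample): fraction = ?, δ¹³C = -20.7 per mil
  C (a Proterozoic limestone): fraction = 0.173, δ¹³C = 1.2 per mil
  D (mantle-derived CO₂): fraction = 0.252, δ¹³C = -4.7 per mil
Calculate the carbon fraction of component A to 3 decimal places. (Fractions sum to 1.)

Let f_A and f_B be the unknown fractions; fractions sum to 1 so f_A + f_B = 0.575.
Mass balance: Σ fᵢ·δᵢ = δ_bulk ⇒ f_A·(-40.7) + f_B·(-20.7) = -18.1 − (-0.977) = -17.123
Substitute f_B = 0.575 − f_A:
f_A·(-40.7 − -20.7) = -17.123 − 0.575×(-20.7) = -5.221
f_A = -5.221 / -20.0 = 0.2610

0.261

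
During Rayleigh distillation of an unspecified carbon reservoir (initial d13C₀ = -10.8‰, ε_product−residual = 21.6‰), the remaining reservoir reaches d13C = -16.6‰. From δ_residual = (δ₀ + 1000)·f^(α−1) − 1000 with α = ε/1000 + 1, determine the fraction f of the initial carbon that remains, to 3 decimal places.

0.762

α − 1 = ε/1000 = 0.0216
(δ_res + 1000)/(δ₀ + 1000) = (-16.6 + 1000)/(-10.8 + 1000) = 983.4/989.2 = 0.994137
f = 0.994137^(1/0.0216) = exp(ln(0.994137)/0.0216) = exp(-0.00588/0.0216)
f = exp(-0.2722) = 0.7617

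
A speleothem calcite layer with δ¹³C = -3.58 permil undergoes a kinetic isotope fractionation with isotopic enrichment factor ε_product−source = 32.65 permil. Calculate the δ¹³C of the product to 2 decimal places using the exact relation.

Exactly, δ_product = (δ_source + 1000)·(ε/1000 + 1) − 1000.
δ_product = (-3.58 + 1000) × (32.65/1000 + 1) − 1000
δ_product = 28.953 permil

28.95 permil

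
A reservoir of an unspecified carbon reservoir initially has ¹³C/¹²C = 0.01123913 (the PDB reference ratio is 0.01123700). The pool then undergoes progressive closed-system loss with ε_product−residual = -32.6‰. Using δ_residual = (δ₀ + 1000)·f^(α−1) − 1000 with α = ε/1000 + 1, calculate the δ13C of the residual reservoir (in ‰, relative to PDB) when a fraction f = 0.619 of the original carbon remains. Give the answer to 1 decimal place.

δ₀ = (0.01123913/0.01123700 − 1)×1000 = (1.000190 − 1)×1000 = 0.190‰
α − 1 = ε/1000 = -0.0326
f^(α−1) = 0.619^(-0.0326) = 1.015759
δ_res = (0.190 + 1000) × 1.015759 − 1000 = 1015.952 − 1000 = 15.95‰

16.0‰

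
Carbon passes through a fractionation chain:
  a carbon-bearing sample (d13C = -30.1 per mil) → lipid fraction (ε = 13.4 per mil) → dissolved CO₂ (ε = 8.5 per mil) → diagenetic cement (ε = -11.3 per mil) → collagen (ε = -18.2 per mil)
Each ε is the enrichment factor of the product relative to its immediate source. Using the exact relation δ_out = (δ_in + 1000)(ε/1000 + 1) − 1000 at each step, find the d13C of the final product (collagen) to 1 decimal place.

step 1: δ = (-30.10 + 1000)·(13.4/1000 + 1) − 1000 = -17.10 per mil
step 2: δ = (-17.10 + 1000)·(8.5/1000 + 1) − 1000 = -8.75 per mil
step 3: δ = (-8.75 + 1000)·(-11.3/1000 + 1) − 1000 = -19.95 per mil
step 4: δ = (-19.95 + 1000)·(-18.2/1000 + 1) − 1000 = -37.79 per mil

-37.8 per mil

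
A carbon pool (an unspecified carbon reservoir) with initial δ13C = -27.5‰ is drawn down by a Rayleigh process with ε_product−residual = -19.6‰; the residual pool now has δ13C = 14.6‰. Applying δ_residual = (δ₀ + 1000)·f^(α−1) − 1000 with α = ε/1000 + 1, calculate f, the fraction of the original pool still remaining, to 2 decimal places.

α − 1 = ε/1000 = -0.0196
(δ_res + 1000)/(δ₀ + 1000) = (14.6 + 1000)/(-27.5 + 1000) = 1014.6/972.5 = 1.043290
f = 1.043290^(1/-0.0196) = exp(ln(1.043290)/-0.0196) = exp(0.04238/-0.0196)
f = exp(-2.1622) = 0.1151

0.12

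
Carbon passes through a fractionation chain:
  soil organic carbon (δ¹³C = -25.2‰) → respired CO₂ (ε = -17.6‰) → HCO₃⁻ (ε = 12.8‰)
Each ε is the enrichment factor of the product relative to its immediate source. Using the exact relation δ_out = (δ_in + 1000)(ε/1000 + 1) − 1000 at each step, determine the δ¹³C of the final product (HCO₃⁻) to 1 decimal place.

step 1: δ = (-25.20 + 1000)·(-17.6/1000 + 1) − 1000 = -42.36‰
step 2: δ = (-42.36 + 1000)·(12.8/1000 + 1) − 1000 = -30.10‰

-30.1‰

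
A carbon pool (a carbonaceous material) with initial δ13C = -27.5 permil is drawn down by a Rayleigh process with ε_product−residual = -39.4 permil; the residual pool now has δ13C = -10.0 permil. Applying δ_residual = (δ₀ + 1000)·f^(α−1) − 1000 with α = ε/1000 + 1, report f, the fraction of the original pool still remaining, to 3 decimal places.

α − 1 = ε/1000 = -0.0394
(δ_res + 1000)/(δ₀ + 1000) = (-10.0 + 1000)/(-27.5 + 1000) = 990.0/972.5 = 1.017995
f = 1.017995^(1/-0.0394) = exp(ln(1.017995)/-0.0394) = exp(0.01783/-0.0394)
f = exp(-0.4527) = 0.6359

0.636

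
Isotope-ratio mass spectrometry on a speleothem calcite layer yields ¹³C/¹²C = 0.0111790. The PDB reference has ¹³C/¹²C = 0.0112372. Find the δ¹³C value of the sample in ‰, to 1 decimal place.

-5.2‰

δ¹³C = (R_sample / R_standard − 1) × 1000
R_sample / R_standard = 0.0111790 / 0.0112372 = 0.994821
δ¹³C = (0.994821 − 1) × 1000 = -5.18‰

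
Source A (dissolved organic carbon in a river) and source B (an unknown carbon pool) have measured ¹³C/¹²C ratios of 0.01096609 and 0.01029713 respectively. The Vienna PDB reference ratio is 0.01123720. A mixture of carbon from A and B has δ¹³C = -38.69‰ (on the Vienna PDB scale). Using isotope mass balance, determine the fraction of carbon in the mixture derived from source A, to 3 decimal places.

δ_A = (0.01096609/0.01123720 − 1)×1000 = (0.975874 − 1)×1000 = -24.126‰
δ_B = (0.01029713/0.01123720 − 1)×1000 = (0.916343 − 1)×1000 = -83.657‰
f_A = (δ_mix − δ_B)/(δ_A − δ_B) = (-38.69 − (-83.657))/(-24.126 − (-83.657))
f_A = 44.967 / 59.531 = 0.7554

0.755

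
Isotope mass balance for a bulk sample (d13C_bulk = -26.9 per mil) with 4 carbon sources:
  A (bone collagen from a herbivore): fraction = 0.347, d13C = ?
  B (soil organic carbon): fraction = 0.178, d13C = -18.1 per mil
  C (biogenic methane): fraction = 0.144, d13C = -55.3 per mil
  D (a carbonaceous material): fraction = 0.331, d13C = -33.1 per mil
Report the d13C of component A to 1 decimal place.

Isotope mass balance: δ_bulk = Σ fᵢ·δᵢ.
-26.9 = 0.347×δ_A + 0.178×(-18.1) + 0.144×(-55.3) + 0.331×(-33.1)
0.347·δ_A = -26.9 − (-22.141) = -4.759
δ_A = -4.759 / 0.347 = -13.71 per mil

-13.7 per mil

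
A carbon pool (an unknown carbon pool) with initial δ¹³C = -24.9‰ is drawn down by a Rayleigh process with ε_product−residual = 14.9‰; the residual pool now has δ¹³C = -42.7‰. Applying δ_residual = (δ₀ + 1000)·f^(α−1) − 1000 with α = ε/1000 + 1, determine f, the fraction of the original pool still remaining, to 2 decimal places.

0.29

α − 1 = ε/1000 = 0.0149
(δ_res + 1000)/(δ₀ + 1000) = (-42.7 + 1000)/(-24.9 + 1000) = 957.3/975.1 = 0.981745
f = 0.981745^(1/0.0149) = exp(ln(0.981745)/0.0149) = exp(-0.01842/0.0149)
f = exp(-1.2365) = 0.2904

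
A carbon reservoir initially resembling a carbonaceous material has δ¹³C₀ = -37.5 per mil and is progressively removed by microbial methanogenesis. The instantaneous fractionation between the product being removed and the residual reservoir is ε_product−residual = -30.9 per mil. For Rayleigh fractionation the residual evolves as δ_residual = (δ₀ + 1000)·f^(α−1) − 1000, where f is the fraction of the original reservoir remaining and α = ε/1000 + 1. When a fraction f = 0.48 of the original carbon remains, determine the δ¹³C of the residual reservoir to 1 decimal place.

Rayleigh residual: δ_res = (δ₀ + 1000)·f^(α−1) − 1000
α = ε/1000 + 1 = 0.96910, so α − 1 = -0.03090
f^(α−1) = 0.48^(-0.03090) = 1.022939
δ_res = (-37.5 + 1000) × 1.022939 − 1000 = 984.579 − 1000 = -15.42 per mil

-15.4 per mil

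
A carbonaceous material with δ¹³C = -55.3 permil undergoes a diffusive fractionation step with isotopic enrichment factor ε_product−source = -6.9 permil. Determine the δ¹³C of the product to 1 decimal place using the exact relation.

-61.8 permil

Exactly, δ_product = (δ_source + 1000)·(ε/1000 + 1) − 1000.
δ_product = (-55.3 + 1000) × (-6.9/1000 + 1) − 1000
δ_product = -61.82 permil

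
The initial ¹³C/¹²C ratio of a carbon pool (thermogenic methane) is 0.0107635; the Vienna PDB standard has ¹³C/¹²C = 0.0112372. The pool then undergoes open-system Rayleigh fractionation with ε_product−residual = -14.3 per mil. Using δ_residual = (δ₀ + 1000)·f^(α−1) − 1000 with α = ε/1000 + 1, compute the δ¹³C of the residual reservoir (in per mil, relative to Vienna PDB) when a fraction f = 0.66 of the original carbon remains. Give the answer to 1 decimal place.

-36.4 per mil

δ₀ = (0.0107635/0.0112372 − 1)×1000 = (0.957845 − 1)×1000 = -42.155 per mil
α − 1 = ε/1000 = -0.0143
f^(α−1) = 0.66^(-0.0143) = 1.005960
δ_res = (-42.155 + 1000) × 1.005960 − 1000 = 963.554 − 1000 = -36.45 per mil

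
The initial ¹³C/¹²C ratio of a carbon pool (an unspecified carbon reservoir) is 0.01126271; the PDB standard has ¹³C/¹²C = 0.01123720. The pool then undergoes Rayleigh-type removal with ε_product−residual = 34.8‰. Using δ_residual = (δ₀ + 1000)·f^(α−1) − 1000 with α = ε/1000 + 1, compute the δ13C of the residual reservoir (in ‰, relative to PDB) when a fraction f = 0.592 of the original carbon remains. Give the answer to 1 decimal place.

δ₀ = (0.01126271/0.01123720 − 1)×1000 = (1.002270 − 1)×1000 = 2.270‰
α − 1 = ε/1000 = 0.0348
f^(α−1) = 0.592^(0.0348) = 0.981922
δ_res = (2.270 + 1000) × 0.981922 − 1000 = 984.151 − 1000 = -15.85‰

-15.8‰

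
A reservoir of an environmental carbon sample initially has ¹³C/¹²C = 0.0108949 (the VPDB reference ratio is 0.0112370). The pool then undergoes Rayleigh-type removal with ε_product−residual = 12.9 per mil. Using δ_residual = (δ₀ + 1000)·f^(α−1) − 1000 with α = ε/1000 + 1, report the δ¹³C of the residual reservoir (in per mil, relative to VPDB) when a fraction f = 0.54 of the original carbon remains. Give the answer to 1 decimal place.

δ₀ = (0.0108949/0.0112370 − 1)×1000 = (0.969556 − 1)×1000 = -30.444 per mil
α − 1 = ε/1000 = 0.0129
f^(α−1) = 0.54^(0.0129) = 0.992083
δ_res = (-30.444 + 1000) × 0.992083 − 1000 = 961.880 − 1000 = -38.12 per mil

-38.1 per mil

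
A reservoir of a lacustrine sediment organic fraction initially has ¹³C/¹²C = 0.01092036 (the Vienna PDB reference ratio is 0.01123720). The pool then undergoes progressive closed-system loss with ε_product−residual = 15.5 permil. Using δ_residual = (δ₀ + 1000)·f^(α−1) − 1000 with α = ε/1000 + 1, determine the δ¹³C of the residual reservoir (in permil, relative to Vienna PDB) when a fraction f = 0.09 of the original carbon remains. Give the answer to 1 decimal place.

δ₀ = (0.01092036/0.01123720 − 1)×1000 = (0.971804 − 1)×1000 = -28.196 permil
α − 1 = ε/1000 = 0.0155
f^(α−1) = 0.09^(0.0155) = 0.963365
δ_res = (-28.196 + 1000) × 0.963365 − 1000 = 936.202 − 1000 = -63.80 permil

-63.8 permil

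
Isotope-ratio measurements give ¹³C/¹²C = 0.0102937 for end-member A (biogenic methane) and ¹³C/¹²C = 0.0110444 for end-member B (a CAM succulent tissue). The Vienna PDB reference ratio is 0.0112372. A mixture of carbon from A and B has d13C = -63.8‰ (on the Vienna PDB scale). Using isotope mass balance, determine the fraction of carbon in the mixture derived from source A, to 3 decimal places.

δ_A = (0.0102937/0.0112372 − 1)×1000 = (0.916038 − 1)×1000 = -83.962‰
δ_B = (0.0110444/0.0112372 − 1)×1000 = (0.982843 − 1)×1000 = -17.157‰
f_A = (δ_mix − δ_B)/(δ_A − δ_B) = (-63.8 − (-17.157))/(-83.962 − (-17.157))
f_A = -46.643 / -66.805 = 0.6982

0.698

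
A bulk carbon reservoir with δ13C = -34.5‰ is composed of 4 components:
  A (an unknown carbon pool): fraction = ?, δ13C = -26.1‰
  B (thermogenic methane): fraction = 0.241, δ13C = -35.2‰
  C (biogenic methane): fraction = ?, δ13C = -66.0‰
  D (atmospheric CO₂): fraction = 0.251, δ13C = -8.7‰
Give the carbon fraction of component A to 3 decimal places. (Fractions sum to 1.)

Let f_A and f_C be the unknown fractions; fractions sum to 1 so f_A + f_C = 0.508.
Mass balance: Σ fᵢ·δᵢ = δ_bulk ⇒ f_A·(-26.1) + f_C·(-66.0) = -34.5 − (-10.667) = -23.833
Substitute f_C = 0.508 − f_A:
f_A·(-26.1 − -66.0) = -23.833 − 0.508×(-66.0) = 9.695
f_A = 9.695 / 39.9 = 0.2430

0.243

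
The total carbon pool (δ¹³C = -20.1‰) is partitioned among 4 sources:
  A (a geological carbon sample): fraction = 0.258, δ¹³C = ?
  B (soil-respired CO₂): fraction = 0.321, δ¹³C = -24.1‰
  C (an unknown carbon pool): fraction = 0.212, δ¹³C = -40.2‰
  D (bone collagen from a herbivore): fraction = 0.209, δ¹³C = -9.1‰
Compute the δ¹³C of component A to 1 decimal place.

-7.5‰

Isotope mass balance: δ_bulk = Σ fᵢ·δᵢ.
-20.1 = 0.258×δ_A + 0.321×(-24.1) + 0.212×(-40.2) + 0.209×(-9.1)
0.258·δ_A = -20.1 − (-18.160) = -1.940
δ_A = -1.940 / 0.258 = -7.52‰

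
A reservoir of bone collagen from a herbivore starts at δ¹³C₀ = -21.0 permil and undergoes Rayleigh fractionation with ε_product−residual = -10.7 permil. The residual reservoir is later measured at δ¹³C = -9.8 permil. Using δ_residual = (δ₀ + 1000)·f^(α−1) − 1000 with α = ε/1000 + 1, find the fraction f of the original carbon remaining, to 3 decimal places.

0.345

α − 1 = ε/1000 = -0.0107
(δ_res + 1000)/(δ₀ + 1000) = (-9.8 + 1000)/(-21.0 + 1000) = 990.2/979.0 = 1.011440
f = 1.011440^(1/-0.0107) = exp(ln(1.011440)/-0.0107) = exp(0.01138/-0.0107)
f = exp(-1.0631) = 0.3454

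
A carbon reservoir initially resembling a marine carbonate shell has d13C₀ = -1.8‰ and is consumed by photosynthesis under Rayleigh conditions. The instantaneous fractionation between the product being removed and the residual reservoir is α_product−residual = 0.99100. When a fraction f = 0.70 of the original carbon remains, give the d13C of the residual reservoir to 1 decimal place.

Rayleigh residual: δ_res = (δ₀ + 1000)·f^(α−1) − 1000
α − 1 = -0.00900
f^(α−1) = 0.70^(-0.00900) = 1.003215
δ_res = (-1.8 + 1000) × 1.003215 − 1000 = 1001.409 − 1000 = 1.41‰

1.4‰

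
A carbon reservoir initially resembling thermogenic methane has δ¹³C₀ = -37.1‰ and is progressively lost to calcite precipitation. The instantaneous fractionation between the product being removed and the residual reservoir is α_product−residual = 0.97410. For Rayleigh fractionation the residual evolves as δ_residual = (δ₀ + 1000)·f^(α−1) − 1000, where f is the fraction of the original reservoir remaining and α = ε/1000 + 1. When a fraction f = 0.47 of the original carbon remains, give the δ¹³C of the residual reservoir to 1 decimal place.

-18.1‰

Rayleigh residual: δ_res = (δ₀ + 1000)·f^(α−1) − 1000
α − 1 = -0.02590
f^(α−1) = 0.47^(-0.02590) = 1.019748
δ_res = (-37.1 + 1000) × 1.019748 − 1000 = 981.915 − 1000 = -18.09‰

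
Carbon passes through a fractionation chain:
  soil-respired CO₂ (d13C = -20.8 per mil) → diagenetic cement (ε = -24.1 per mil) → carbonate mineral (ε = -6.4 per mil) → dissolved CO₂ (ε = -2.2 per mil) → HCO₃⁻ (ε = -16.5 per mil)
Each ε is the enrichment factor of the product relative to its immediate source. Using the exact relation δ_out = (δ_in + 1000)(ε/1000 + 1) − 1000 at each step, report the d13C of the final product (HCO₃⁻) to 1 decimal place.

-68.2 per mil

step 1: δ = (-20.80 + 1000)·(-24.1/1000 + 1) − 1000 = -44.40 per mil
step 2: δ = (-44.40 + 1000)·(-6.4/1000 + 1) − 1000 = -50.51 per mil
step 3: δ = (-50.51 + 1000)·(-2.2/1000 + 1) − 1000 = -52.60 per mil
step 4: δ = (-52.60 + 1000)·(-16.5/1000 + 1) − 1000 = -68.24 per mil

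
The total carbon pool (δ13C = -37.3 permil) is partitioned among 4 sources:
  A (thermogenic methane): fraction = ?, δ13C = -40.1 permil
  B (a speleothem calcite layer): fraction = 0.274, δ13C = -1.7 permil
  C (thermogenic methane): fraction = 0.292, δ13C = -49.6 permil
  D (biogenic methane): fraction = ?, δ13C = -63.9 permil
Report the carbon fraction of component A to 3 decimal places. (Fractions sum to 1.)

Let f_A and f_D be the unknown fractions; fractions sum to 1 so f_A + f_D = 0.434.
Mass balance: Σ fᵢ·δᵢ = δ_bulk ⇒ f_A·(-40.1) + f_D·(-63.9) = -37.3 − (-14.949) = -22.351
Substitute f_D = 0.434 − f_A:
f_A·(-40.1 − -63.9) = -22.351 − 0.434×(-63.9) = 5.382
f_A = 5.382 / 23.8 = 0.2261

0.226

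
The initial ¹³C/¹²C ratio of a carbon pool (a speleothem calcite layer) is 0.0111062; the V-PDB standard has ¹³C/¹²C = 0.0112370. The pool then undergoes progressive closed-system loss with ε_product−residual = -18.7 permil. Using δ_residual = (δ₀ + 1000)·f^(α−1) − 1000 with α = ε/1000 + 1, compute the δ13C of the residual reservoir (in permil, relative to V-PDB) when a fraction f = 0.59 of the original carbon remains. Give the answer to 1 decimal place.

δ₀ = (0.0111062/0.0112370 − 1)×1000 = (0.988360 − 1)×1000 = -11.640 permil
α − 1 = ε/1000 = -0.0187
f^(α−1) = 0.59^(-0.0187) = 1.009916
δ_res = (-11.640 + 1000) × 1.009916 − 1000 = 998.160 − 1000 = -1.84 permil

-1.8 permil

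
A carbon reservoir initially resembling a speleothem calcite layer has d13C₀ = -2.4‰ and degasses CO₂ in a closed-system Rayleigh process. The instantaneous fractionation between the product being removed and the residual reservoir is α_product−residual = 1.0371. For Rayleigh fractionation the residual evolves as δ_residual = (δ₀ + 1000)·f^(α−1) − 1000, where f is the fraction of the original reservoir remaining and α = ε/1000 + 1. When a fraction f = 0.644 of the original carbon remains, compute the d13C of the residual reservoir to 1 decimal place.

-18.6‰

Rayleigh residual: δ_res = (δ₀ + 1000)·f^(α−1) − 1000
α − 1 = 0.03710
f^(α−1) = 0.644^(0.03710) = 0.983806
δ_res = (-2.4 + 1000) × 0.983806 − 1000 = 981.445 − 1000 = -18.55‰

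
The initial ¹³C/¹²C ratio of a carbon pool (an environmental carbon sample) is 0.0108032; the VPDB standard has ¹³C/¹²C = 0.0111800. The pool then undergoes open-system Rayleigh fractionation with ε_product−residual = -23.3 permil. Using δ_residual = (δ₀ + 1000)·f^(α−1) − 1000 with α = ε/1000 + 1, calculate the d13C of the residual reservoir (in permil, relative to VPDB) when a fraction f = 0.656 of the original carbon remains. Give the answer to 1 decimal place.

δ₀ = (0.0108032/0.0111800 − 1)×1000 = (0.966297 − 1)×1000 = -33.703 permil
α − 1 = ε/1000 = -0.0233
f^(α−1) = 0.656^(-0.0233) = 1.009872
δ_res = (-33.703 + 1000) × 1.009872 − 1000 = 975.836 − 1000 = -24.16 permil

-24.2 permil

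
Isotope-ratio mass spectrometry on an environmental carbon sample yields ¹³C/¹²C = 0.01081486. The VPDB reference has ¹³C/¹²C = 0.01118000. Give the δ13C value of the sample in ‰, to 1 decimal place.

-32.7‰

δ13C = (R_sample / R_standard − 1) × 1000
R_sample / R_standard = 0.01081486 / 0.01118000 = 0.967340
δ13C = (0.967340 − 1) × 1000 = -32.66‰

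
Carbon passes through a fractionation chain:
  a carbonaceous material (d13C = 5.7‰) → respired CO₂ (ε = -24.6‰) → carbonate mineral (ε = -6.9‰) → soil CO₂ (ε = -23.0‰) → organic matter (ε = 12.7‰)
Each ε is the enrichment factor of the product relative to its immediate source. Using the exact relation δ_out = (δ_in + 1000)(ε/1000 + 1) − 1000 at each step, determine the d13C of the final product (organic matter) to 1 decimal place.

step 1: δ = (5.70 + 1000)·(-24.6/1000 + 1) − 1000 = -19.04‰
step 2: δ = (-19.04 + 1000)·(-6.9/1000 + 1) − 1000 = -25.81‰
step 3: δ = (-25.81 + 1000)·(-23.0/1000 + 1) − 1000 = -48.22‰
step 4: δ = (-48.22 + 1000)·(12.7/1000 + 1) − 1000 = -36.13‰

-36.1‰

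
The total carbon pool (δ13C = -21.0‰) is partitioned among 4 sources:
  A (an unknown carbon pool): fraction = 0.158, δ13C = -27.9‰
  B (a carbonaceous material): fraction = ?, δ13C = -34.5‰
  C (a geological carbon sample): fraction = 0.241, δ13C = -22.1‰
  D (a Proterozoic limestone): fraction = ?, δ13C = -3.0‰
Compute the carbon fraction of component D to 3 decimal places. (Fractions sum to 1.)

Let f_D and f_B be the unknown fractions; fractions sum to 1 so f_D + f_B = 0.601.
Mass balance: Σ fᵢ·δᵢ = δ_bulk ⇒ f_D·(-3.0) + f_B·(-34.5) = -21.0 − (-9.734) = -11.266
Substitute f_B = 0.601 − f_D:
f_D·(-3.0 − -34.5) = -11.266 − 0.601×(-34.5) = 9.469
f_D = 9.469 / 31.5 = 0.3006

0.301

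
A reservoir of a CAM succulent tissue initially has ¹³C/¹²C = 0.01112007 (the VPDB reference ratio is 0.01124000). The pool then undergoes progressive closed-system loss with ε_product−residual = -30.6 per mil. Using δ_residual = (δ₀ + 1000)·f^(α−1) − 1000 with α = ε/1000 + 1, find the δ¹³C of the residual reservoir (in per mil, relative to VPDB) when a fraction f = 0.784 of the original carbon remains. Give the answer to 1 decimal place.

δ₀ = (0.01112007/0.01124000 − 1)×1000 = (0.989330 − 1)×1000 = -10.670 per mil
α − 1 = ε/1000 = -0.0306
f^(α−1) = 0.784^(-0.0306) = 1.007474
δ_res = (-10.670 + 1000) × 1.007474 − 1000 = 996.725 − 1000 = -3.28 per mil

-3.3 per mil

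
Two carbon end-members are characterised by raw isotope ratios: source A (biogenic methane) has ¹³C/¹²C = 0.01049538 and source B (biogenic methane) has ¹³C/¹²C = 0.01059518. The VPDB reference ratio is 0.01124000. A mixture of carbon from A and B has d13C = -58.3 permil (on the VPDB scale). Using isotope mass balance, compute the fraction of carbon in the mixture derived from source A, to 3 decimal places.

δ_A = (0.01049538/0.01124000 − 1)×1000 = (0.933753 − 1)×1000 = -66.247 permil
δ_B = (0.01059518/0.01124000 − 1)×1000 = (0.942632 − 1)×1000 = -57.368 permil
f_A = (δ_mix − δ_B)/(δ_A − δ_B) = (-58.3 − (-57.368))/(-66.247 − (-57.368))
f_A = -0.932 / -8.879 = 0.1049

0.105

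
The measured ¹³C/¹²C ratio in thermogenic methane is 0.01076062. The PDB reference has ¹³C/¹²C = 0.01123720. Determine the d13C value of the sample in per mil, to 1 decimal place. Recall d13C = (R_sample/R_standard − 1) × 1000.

-42.4 per mil

d13C = (R_sample / R_standard − 1) × 1000
R_sample / R_standard = 0.01076062 / 0.01123720 = 0.957589
d13C = (0.957589 − 1) × 1000 = -42.41 per mil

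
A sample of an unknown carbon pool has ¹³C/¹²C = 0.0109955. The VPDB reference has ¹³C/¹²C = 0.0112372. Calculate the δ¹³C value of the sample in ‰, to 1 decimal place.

-21.5‰

δ¹³C = (R_sample / R_standard − 1) × 1000
R_sample / R_standard = 0.0109955 / 0.0112372 = 0.978491
δ¹³C = (0.978491 − 1) × 1000 = -21.51‰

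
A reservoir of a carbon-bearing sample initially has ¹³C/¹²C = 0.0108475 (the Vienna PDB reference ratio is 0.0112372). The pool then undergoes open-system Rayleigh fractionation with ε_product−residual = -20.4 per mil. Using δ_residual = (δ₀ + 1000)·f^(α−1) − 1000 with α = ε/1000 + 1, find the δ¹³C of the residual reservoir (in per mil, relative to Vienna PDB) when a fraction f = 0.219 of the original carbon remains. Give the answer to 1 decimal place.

-4.3 per mil

δ₀ = (0.0108475/0.0112372 − 1)×1000 = (0.965321 − 1)×1000 = -34.679 per mil
α − 1 = ε/1000 = -0.0204
f^(α−1) = 0.219^(-0.0204) = 1.031466
δ_res = (-34.679 + 1000) × 1.031466 − 1000 = 995.695 − 1000 = -4.30 per mil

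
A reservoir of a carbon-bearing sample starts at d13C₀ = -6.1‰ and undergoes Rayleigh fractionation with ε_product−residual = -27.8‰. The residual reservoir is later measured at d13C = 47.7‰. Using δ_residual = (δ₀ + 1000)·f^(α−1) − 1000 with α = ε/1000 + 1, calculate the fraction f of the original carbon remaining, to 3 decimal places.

α − 1 = ε/1000 = -0.0278
(δ_res + 1000)/(δ₀ + 1000) = (47.7 + 1000)/(-6.1 + 1000) = 1047.7/993.9 = 1.054130
f = 1.054130^(1/-0.0278) = exp(ln(1.054130)/-0.0278) = exp(0.05272/-0.0278)
f = exp(-1.8963) = 0.1501

0.150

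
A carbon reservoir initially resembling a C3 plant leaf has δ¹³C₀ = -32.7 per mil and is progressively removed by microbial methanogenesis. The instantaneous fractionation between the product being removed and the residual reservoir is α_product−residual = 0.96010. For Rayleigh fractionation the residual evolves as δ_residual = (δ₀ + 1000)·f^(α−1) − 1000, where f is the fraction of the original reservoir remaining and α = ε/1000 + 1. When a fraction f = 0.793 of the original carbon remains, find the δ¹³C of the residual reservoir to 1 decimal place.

-23.7 per mil

Rayleigh residual: δ_res = (δ₀ + 1000)·f^(α−1) − 1000
α − 1 = -0.03990
f^(α−1) = 0.793^(-0.03990) = 1.009297
δ_res = (-32.7 + 1000) × 1.009297 − 1000 = 976.293 − 1000 = -23.71 per mil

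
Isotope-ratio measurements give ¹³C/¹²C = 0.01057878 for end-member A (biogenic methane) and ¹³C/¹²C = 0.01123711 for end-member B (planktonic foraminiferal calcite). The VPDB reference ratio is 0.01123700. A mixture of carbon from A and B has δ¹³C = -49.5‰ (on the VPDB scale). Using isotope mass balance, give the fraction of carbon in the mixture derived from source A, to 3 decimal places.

0.845

δ_A = (0.01057878/0.01123700 − 1)×1000 = (0.941424 − 1)×1000 = -58.576‰
δ_B = (0.01123711/0.01123700 − 1)×1000 = (1.000010 − 1)×1000 = 0.010‰
f_A = (δ_mix − δ_B)/(δ_A − δ_B) = (-49.5 − (0.010))/(-58.576 − (0.010))
f_A = -49.510 / -58.586 = 0.8451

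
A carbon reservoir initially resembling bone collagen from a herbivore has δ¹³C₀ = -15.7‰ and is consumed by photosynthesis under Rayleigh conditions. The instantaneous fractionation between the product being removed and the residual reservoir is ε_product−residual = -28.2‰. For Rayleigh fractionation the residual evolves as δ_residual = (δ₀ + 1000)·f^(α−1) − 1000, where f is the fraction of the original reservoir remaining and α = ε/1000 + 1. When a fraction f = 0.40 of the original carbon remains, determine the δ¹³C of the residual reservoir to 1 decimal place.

10.1‰

Rayleigh residual: δ_res = (δ₀ + 1000)·f^(α−1) − 1000
α = ε/1000 + 1 = 0.97180, so α − 1 = -0.02820
f^(α−1) = 0.40^(-0.02820) = 1.026176
δ_res = (-15.7 + 1000) × 1.026176 − 1000 = 1010.065 − 1000 = 10.07‰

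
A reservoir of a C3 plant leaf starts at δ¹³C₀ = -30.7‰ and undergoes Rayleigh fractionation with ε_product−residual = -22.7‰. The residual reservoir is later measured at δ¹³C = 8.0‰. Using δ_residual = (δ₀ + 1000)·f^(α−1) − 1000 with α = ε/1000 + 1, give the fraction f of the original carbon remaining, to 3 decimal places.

α − 1 = ε/1000 = -0.0227
(δ_res + 1000)/(δ₀ + 1000) = (8.0 + 1000)/(-30.7 + 1000) = 1008.0/969.3 = 1.039926
f = 1.039926^(1/-0.0227) = exp(ln(1.039926)/-0.0227) = exp(0.03915/-0.0227)
f = exp(-1.7246) = 0.1782

0.178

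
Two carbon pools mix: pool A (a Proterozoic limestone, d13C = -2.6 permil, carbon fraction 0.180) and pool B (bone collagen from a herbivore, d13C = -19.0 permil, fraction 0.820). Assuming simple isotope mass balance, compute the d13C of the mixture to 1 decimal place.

δ_mix = f_A·δ_A + f_B·δ_B
δ_mix = 0.180 × (-2.6) + 0.820 × (-19.0)
δ_mix = -0.47 + -15.58 = -16.05 permil

-16.0 permil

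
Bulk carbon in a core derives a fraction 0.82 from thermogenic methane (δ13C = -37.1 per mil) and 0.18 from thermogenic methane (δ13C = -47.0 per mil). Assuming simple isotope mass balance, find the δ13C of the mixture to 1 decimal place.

-38.9 per mil

δ_mix = f_A·δ_A + f_B·δ_B
δ_mix = 0.82 × (-37.1) + 0.18 × (-47.0)
δ_mix = -30.42 + -8.46 = -38.88 per mil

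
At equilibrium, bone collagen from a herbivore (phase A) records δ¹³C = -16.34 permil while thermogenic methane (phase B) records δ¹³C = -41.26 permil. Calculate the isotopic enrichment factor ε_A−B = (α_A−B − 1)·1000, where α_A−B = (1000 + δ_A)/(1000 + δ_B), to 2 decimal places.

α_A−B = (1000 + -16.34) / (1000 + -41.26) = 983.66 / 958.74 = 1.025992
ε_A−B = (1.025992 − 1) × 1000 = 25.992 permil
(The approximation ε ≈ δ_A − δ_B would give 24.92 permil.)

25.99 permil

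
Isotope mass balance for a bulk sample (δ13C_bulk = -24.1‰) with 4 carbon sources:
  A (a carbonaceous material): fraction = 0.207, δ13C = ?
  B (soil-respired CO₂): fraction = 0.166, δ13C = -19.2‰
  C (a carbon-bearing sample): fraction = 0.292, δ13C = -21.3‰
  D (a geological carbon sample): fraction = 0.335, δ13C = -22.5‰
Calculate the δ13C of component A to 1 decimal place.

-34.6‰

Isotope mass balance: δ_bulk = Σ fᵢ·δᵢ.
-24.1 = 0.207×δ_A + 0.166×(-19.2) + 0.292×(-21.3) + 0.335×(-22.5)
0.207·δ_A = -24.1 − (-16.944) = -7.156
δ_A = -7.156 / 0.207 = -34.57‰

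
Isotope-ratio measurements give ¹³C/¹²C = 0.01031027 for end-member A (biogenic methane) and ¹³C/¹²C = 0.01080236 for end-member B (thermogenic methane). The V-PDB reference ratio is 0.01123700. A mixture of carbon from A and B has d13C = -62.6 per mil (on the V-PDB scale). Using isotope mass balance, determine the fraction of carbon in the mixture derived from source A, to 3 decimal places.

0.546

δ_A = (0.01031027/0.01123700 − 1)×1000 = (0.917529 − 1)×1000 = -82.471 per mil
δ_B = (0.01080236/0.01123700 − 1)×1000 = (0.961321 − 1)×1000 = -38.679 per mil
f_A = (δ_mix − δ_B)/(δ_A − δ_B) = (-62.6 − (-38.679))/(-82.471 − (-38.679))
f_A = -23.921 / -43.792 = 0.5462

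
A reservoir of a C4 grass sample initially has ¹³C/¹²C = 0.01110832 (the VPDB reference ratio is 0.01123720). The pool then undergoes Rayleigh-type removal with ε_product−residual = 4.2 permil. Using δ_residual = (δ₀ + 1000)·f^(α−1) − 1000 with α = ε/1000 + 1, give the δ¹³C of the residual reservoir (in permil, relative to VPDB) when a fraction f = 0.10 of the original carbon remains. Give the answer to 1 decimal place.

-21.0 permil

δ₀ = (0.01110832/0.01123720 − 1)×1000 = (0.988531 − 1)×1000 = -11.469 permil
α − 1 = ε/1000 = 0.0042
f^(α−1) = 0.10^(0.0042) = 0.990376
δ_res = (-11.469 + 1000) × 0.990376 − 1000 = 979.017 − 1000 = -20.98 permil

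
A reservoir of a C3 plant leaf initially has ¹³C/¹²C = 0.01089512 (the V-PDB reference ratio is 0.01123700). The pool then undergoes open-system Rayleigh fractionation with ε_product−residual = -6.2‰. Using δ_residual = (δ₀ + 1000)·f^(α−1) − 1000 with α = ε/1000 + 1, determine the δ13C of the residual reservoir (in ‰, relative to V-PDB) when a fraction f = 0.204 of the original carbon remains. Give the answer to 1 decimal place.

-20.8‰

δ₀ = (0.01089512/0.01123700 − 1)×1000 = (0.969576 − 1)×1000 = -30.424‰
α − 1 = ε/1000 = -0.0062
f^(α−1) = 0.204^(-0.0062) = 1.009904
δ_res = (-30.424 + 1000) × 1.009904 − 1000 = 979.179 − 1000 = -20.82‰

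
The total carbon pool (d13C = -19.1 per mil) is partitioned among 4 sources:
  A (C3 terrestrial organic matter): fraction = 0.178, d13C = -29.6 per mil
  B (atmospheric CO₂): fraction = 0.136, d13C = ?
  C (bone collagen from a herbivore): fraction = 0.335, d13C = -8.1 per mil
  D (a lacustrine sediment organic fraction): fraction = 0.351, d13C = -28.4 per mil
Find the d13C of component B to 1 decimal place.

-8.5 per mil

Isotope mass balance: δ_bulk = Σ fᵢ·δᵢ.
-19.1 = 0.178×(-29.6) + 0.136×δ_B + 0.335×(-8.1) + 0.351×(-28.4)
0.136·δ_B = -19.1 − (-17.951) = -1.149
δ_B = -1.149 / 0.136 = -8.45 per mil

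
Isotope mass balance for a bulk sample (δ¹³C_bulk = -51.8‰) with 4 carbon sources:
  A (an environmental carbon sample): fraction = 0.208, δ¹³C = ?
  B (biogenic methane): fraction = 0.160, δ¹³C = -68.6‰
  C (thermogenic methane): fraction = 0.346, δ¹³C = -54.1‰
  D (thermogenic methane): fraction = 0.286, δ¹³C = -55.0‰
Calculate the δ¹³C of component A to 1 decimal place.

-30.7‰

Isotope mass balance: δ_bulk = Σ fᵢ·δᵢ.
-51.8 = 0.208×δ_A + 0.160×(-68.6) + 0.346×(-54.1) + 0.286×(-55.0)
0.208·δ_A = -51.8 − (-45.425) = -6.375
δ_A = -6.375 / 0.208 = -30.65‰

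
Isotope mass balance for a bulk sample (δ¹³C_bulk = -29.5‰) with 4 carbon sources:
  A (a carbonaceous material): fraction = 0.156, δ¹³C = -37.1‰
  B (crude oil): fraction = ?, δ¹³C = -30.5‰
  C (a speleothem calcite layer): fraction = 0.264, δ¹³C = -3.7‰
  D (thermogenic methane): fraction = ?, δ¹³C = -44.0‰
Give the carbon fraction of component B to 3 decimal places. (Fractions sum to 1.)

0.206

Let f_B and f_D be the unknown fractions; fractions sum to 1 so f_B + f_D = 0.580.
Mass balance: Σ fᵢ·δᵢ = δ_bulk ⇒ f_B·(-30.5) + f_D·(-44.0) = -29.5 − (-6.764) = -22.736
Substitute f_D = 0.580 − f_B:
f_B·(-30.5 − -44.0) = -22.736 − 0.580×(-44.0) = 2.784
f_B = 2.784 / 13.5 = 0.2063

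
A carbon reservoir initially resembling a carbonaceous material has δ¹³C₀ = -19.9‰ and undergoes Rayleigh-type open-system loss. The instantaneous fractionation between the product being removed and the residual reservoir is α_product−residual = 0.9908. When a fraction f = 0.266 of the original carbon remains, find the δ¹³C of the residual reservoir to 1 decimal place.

Rayleigh residual: δ_res = (δ₀ + 1000)·f^(α−1) − 1000
α − 1 = -0.00920
f^(α−1) = 0.266^(-0.00920) = 1.012258
δ_res = (-19.9 + 1000) × 1.012258 − 1000 = 992.114 − 1000 = -7.89‰

-7.9‰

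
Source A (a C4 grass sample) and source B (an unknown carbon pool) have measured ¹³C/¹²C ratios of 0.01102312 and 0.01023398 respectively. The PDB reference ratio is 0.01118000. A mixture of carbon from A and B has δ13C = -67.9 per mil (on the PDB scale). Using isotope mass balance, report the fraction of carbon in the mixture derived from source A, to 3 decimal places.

δ_A = (0.01102312/0.01118000 − 1)×1000 = (0.985968 − 1)×1000 = -14.032 per mil
δ_B = (0.01023398/0.01118000 − 1)×1000 = (0.915383 − 1)×1000 = -84.617 per mil
f_A = (δ_mix − δ_B)/(δ_A − δ_B) = (-67.9 − (-84.617))/(-14.032 − (-84.617))
f_A = 16.717 / 70.585 = 0.2368

0.237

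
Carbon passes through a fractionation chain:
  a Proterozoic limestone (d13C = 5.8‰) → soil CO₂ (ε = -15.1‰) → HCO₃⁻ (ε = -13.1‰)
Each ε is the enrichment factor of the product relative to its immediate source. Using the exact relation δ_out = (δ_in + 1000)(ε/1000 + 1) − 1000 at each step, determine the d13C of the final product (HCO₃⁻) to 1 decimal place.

step 1: δ = (5.80 + 1000)·(-15.1/1000 + 1) − 1000 = -9.39‰
step 2: δ = (-9.39 + 1000)·(-13.1/1000 + 1) − 1000 = -22.36‰

-22.4‰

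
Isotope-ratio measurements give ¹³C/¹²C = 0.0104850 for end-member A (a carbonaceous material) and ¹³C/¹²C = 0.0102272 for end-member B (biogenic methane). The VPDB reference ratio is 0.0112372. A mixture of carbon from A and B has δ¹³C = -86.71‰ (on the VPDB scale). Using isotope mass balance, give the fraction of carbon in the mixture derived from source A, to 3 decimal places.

δ_A = (0.0104850/0.0112372 − 1)×1000 = (0.933062 − 1)×1000 = -66.938‰
δ_B = (0.0102272/0.0112372 − 1)×1000 = (0.910120 − 1)×1000 = -89.880‰
f_A = (δ_mix − δ_B)/(δ_A − δ_B) = (-86.71 − (-89.880))/(-66.938 − (-89.880))
f_A = 3.170 / 22.942 = 0.1382

0.138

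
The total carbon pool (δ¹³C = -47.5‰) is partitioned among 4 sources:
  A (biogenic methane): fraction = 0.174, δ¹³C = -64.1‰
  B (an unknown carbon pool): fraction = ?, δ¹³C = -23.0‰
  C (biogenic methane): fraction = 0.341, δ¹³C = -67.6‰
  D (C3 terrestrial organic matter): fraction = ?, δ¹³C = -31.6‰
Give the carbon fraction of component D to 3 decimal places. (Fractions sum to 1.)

Let f_D and f_B be the unknown fractions; fractions sum to 1 so f_D + f_B = 0.485.
Mass balance: Σ fᵢ·δᵢ = δ_bulk ⇒ f_D·(-31.6) + f_B·(-23.0) = -47.5 − (-34.205) = -13.295
Substitute f_B = 0.485 − f_D:
f_D·(-31.6 − -23.0) = -13.295 − 0.485×(-23.0) = -2.140
f_D = -2.140 / -8.6 = 0.2488

0.249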